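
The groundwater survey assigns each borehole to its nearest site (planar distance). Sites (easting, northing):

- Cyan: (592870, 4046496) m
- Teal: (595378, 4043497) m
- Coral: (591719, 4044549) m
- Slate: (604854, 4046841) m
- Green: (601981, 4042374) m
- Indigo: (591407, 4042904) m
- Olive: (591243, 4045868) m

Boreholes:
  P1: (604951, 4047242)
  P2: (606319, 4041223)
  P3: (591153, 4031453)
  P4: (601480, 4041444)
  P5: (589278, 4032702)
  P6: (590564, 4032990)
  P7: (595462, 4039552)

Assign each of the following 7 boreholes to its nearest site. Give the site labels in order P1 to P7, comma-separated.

P1 → Slate (d²=170210.00)
P2 → Green (d²=20143045.00)
P3 → Indigo (d²=131189917.00)
P4 → Green (d²=1115901.00)
P5 → Indigo (d²=108613445.00)
P6 → Indigo (d²=98998045.00)
P7 → Teal (d²=15570081.00)

Slate, Green, Indigo, Green, Indigo, Indigo, Teal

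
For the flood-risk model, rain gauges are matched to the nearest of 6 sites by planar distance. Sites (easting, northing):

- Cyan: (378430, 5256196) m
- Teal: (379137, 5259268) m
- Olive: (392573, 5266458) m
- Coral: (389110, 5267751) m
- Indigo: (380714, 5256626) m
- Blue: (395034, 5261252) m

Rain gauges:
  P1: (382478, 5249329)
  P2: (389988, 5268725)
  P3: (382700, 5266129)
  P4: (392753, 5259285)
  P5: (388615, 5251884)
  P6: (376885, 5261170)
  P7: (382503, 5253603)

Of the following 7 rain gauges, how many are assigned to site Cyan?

P1 → Indigo
P2 → Coral
P3 → Coral
P4 → Blue
P5 → Indigo
P6 → Teal
P7 → Indigo
0 of the 7 go to Cyan.

0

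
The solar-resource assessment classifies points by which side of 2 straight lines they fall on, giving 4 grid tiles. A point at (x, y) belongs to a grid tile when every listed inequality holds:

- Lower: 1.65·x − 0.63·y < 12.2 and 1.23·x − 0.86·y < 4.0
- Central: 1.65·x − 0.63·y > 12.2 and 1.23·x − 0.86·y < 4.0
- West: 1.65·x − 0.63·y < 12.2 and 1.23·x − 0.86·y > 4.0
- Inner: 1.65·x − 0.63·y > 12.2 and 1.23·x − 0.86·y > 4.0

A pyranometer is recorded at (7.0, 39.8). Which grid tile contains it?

1.65·7.0 − 0.63·39.8 = -13.524, which is < 12.2
1.23·7.0 − 0.86·39.8 = -25.618, which is < 4.0
This sign pattern matches Lower.

Lower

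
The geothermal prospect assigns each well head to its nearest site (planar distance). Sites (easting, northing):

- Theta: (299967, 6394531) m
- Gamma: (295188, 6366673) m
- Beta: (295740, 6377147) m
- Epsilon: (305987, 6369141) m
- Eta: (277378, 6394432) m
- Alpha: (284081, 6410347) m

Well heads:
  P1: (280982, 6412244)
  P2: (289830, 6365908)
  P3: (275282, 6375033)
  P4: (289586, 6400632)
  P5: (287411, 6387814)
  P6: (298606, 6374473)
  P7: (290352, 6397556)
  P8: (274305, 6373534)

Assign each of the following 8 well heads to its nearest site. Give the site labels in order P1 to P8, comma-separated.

P1 → Alpha (d²=13202410.00)
P2 → Gamma (d²=29293389.00)
P3 → Eta (d²=380714417.00)
P4 → Alpha (d²=124686250.00)
P5 → Eta (d²=144459013.00)
P6 → Beta (d²=15364232.00)
P7 → Theta (d²=101598850.00)
P8 → Eta (d²=446169733.00)

Alpha, Gamma, Eta, Alpha, Eta, Beta, Theta, Eta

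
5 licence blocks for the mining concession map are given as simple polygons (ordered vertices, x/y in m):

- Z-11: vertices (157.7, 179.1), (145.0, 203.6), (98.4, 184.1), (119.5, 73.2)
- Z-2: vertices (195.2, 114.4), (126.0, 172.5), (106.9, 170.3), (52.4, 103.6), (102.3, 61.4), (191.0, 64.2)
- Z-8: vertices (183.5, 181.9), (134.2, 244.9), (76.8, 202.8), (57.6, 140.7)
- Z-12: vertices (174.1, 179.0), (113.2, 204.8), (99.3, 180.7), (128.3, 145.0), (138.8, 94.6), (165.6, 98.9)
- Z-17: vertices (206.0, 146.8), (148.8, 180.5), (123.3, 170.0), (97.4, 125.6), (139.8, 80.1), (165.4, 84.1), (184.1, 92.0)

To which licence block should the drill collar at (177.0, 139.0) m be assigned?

Cast a ray rightward from (177.0, 139.0). For each polygon, the edges (by vertex number in listed order) whose endpoints lie on opposite sides of y = 139.0, where each meets that height, and whether that is right or left of the point:
Z-11: 3–4 at x≈106.98 (left), 4–1 at x≈143.24 (left) → 0 crossings.
Z-2: 1–2 at x≈165.90 (left), 3–4 at x≈81.33 (left) → 0 crossings.
Z-8: no edge straddles that height → 0 crossings.
Z-12: 4–5 at x≈129.55 (left), 6–1 at x≈169.86 (left) → 0 crossings.
Z-17: 3–4 at x≈105.22 (left), 7–1 at x≈202.88 (right) → 1 crossing.
Only Z-17 has an odd count, so the point is inside Z-17.

Z-17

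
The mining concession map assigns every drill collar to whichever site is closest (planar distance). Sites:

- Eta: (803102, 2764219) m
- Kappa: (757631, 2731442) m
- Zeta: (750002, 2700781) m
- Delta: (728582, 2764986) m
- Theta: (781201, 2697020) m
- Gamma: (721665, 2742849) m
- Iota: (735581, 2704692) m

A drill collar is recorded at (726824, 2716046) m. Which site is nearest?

Squared distances to each site:
Eta: 8138971213.000; Kappa: 1186108065.000; Zeta: 770239909.000; Delta: 2398214164.000; Theta: 3318846805.000; Gamma: 745016090.000; Iota: 205598365.000.
Minimum at Iota.

Iota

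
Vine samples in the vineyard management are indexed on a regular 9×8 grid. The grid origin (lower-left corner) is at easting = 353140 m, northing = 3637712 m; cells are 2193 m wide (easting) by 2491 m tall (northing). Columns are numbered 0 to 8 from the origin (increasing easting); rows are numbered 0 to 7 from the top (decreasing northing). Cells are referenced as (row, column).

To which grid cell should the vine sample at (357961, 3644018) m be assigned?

Column index: ⌊(357961 − 353140) / 2193⌋ = ⌊2.198⌋ = 2
Row offset from origin: ⌊(3644018 − 3637712) / 2491⌋ = ⌊2.532⌋ = 2 → row 5 (counted from top)

(5, 2)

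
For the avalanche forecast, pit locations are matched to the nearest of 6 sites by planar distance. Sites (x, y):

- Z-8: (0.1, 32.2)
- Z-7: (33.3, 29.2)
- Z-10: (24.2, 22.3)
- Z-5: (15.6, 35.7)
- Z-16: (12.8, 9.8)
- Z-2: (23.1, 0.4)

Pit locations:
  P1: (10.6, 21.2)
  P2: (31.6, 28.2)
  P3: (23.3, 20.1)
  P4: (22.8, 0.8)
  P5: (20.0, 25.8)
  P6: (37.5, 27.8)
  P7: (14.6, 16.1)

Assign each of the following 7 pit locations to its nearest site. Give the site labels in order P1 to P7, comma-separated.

P1 → Z-16 (d²=134.80)
P2 → Z-7 (d²=3.89)
P3 → Z-10 (d²=5.65)
P4 → Z-2 (d²=0.25)
P5 → Z-10 (d²=29.89)
P6 → Z-7 (d²=19.60)
P7 → Z-16 (d²=42.93)

Z-16, Z-7, Z-10, Z-2, Z-10, Z-7, Z-16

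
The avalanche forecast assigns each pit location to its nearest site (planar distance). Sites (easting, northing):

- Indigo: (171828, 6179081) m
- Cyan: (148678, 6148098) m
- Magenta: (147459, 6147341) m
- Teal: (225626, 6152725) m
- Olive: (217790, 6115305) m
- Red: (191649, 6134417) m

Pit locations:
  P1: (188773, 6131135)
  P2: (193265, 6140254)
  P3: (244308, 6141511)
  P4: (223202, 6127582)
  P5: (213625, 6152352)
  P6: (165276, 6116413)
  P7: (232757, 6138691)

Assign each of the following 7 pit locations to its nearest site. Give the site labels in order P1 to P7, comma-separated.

P1 → Red (d²=19042900.00)
P2 → Red (d²=36682025.00)
P3 → Teal (d²=474770920.00)
P4 → Olive (d²=180014473.00)
P5 → Teal (d²=144163130.00)
P6 → Red (d²=1019679145.00)
P7 → Teal (d²=247804317.00)

Red, Red, Teal, Olive, Teal, Red, Teal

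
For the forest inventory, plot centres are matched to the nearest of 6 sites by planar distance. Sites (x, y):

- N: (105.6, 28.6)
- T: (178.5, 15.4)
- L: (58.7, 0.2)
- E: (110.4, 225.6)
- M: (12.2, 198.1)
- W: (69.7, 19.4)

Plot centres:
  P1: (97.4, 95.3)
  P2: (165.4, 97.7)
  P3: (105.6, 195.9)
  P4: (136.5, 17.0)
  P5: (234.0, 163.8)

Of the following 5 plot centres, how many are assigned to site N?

2

P1 → N
P2 → T
P3 → E
P4 → N
P5 → E
2 of the 5 go to N.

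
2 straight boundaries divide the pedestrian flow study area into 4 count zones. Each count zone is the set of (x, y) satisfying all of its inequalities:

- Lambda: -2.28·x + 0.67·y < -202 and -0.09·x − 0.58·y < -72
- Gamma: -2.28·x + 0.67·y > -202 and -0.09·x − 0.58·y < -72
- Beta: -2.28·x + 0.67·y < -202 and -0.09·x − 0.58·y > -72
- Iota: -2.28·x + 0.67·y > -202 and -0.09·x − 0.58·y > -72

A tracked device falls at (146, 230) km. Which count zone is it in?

Gamma

-2.28·146 + 0.67·230 = -178.780, which is > -202
-0.09·146 − 0.58·230 = -146.540, which is < -72
This sign pattern matches Gamma.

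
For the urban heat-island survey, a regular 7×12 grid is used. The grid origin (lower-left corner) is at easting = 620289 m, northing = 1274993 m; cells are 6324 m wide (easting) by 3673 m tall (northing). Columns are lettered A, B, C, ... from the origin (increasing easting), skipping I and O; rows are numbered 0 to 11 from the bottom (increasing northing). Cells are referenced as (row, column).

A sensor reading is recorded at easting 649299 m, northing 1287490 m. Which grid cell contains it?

(3, E)

Column index: ⌊(649299 − 620289) / 6324⌋ = ⌊4.587⌋ = 4 → column E
Row offset from origin: ⌊(1287490 − 1274993) / 3673⌋ = ⌊3.402⌋ = 3 → row 3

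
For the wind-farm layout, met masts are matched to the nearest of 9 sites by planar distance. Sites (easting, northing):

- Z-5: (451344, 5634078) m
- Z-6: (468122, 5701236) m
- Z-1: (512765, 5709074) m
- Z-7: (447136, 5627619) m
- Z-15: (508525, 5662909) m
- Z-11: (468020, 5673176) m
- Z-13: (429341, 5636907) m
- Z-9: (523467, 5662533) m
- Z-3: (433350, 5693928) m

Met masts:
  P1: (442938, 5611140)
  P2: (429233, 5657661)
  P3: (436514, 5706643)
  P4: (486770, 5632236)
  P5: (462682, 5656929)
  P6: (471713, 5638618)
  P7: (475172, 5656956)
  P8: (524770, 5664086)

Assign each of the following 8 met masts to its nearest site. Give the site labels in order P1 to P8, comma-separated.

P1 → Z-7 (d²=289180645.00)
P2 → Z-13 (d²=430740180.00)
P3 → Z-3 (d²=171682121.00)
P4 → Z-5 (d²=1258394440.00)
P5 → Z-11 (d²=292459253.00)
P6 → Z-5 (d²=435507761.00)
P7 → Z-11 (d²=314239504.00)
P8 → Z-9 (d²=4109618.00)

Z-7, Z-13, Z-3, Z-5, Z-11, Z-5, Z-11, Z-9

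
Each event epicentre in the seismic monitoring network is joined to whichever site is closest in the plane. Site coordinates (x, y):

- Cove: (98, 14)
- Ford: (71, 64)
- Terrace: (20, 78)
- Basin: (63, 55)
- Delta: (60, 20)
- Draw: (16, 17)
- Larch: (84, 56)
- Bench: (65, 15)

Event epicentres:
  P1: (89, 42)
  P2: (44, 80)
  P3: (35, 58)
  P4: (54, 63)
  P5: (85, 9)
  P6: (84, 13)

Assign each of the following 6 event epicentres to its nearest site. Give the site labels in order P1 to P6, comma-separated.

Larch, Terrace, Terrace, Basin, Cove, Cove

P1 → Larch (d²=221.00)
P2 → Terrace (d²=580.00)
P3 → Terrace (d²=625.00)
P4 → Basin (d²=145.00)
P5 → Cove (d²=194.00)
P6 → Cove (d²=197.00)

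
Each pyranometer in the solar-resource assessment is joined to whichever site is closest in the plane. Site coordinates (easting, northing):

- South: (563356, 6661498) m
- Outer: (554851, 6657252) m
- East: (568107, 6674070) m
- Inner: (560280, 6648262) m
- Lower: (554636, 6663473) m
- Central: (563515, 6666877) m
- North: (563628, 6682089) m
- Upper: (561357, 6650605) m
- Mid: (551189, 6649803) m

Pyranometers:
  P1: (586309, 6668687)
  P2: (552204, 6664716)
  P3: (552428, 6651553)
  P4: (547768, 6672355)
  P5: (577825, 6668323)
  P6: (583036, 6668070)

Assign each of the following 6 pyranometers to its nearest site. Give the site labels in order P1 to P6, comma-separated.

P1 → East (d²=360289493.00)
P2 → Lower (d²=7459673.00)
P3 → Mid (d²=4597621.00)
P4 → Lower (d²=126059348.00)
P5 → East (d²=127467533.00)
P6 → East (d²=258875041.00)

East, Lower, Mid, Lower, East, East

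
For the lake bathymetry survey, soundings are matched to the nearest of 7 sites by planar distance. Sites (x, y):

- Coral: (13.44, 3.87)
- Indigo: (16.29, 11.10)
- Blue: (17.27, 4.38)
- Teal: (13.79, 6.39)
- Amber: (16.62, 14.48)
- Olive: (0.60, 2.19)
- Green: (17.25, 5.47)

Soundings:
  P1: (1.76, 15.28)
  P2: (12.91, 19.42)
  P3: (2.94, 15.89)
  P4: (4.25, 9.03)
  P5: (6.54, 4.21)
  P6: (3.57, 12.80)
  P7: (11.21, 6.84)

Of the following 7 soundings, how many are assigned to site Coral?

0

P1 → Olive
P2 → Amber
P3 → Amber
P4 → Olive
P5 → Olive
P6 → Olive
P7 → Teal
0 of the 7 go to Coral.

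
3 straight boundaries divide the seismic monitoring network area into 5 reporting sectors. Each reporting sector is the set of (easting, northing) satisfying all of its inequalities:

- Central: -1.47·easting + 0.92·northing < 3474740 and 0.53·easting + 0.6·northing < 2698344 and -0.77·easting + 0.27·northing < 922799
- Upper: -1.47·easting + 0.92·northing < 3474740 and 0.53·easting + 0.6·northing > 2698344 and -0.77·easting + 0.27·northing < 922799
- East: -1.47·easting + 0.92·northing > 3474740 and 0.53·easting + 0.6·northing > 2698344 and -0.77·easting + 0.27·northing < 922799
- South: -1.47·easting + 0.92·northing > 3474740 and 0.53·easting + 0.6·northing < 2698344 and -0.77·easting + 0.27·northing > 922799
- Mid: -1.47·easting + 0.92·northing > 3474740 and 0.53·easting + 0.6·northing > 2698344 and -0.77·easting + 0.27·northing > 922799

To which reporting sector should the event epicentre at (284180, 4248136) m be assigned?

-1.47·284180 + 0.92·4248136 = 3490540.520, which is > 3474740
0.53·284180 + 0.6·4248136 = 2699497.000, which is > 2698344
-0.77·284180 + 0.27·4248136 = 928178.120, which is > 922799
This sign pattern matches Mid.

Mid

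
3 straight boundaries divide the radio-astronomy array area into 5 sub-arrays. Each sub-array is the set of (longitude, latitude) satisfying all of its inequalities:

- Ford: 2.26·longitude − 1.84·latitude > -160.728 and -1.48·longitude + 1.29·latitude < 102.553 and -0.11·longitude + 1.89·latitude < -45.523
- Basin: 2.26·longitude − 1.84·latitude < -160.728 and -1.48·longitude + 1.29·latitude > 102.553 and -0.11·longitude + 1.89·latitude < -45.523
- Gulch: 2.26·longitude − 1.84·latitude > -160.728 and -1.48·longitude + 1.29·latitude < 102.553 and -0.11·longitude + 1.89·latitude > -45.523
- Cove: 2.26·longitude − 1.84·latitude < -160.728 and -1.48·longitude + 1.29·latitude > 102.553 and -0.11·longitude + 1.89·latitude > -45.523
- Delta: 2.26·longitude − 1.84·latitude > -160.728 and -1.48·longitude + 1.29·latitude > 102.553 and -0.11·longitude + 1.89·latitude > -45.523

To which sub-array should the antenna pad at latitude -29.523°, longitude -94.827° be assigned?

Gulch

2.26·-94.827 − 1.84·-29.523 = -159.987, which is > -160.728
-1.48·-94.827 + 1.29·-29.523 = 102.259, which is < 102.553
-0.11·-94.827 + 1.89·-29.523 = -45.367, which is > -45.523
This sign pattern matches Gulch.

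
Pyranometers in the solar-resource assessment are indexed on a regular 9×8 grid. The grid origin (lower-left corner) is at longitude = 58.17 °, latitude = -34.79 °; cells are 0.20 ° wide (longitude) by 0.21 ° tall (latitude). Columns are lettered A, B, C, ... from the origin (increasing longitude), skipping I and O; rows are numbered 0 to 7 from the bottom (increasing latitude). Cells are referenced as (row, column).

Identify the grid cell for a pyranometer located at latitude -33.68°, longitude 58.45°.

(5, B)

Column index: ⌊(58.45 − 58.17) / 0.20⌋ = ⌊1.400⌋ = 1 → column B
Row offset from origin: ⌊(-33.68 − -34.79) / 0.21⌋ = ⌊5.286⌋ = 5 → row 5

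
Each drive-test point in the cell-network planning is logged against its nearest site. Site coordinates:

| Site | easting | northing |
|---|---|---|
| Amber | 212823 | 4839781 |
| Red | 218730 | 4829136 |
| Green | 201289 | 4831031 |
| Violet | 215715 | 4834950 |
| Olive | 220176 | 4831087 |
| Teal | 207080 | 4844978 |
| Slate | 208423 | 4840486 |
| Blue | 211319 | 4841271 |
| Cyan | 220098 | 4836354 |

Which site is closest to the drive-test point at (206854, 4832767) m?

Squared distances to each site:
Amber: 84825157.000; Red: 154223537.000; Green: 33982921.000; Violet: 83282810.000; Olive: 180298084.000; Teal: 149159597.000; Slate: 62044722.000; Blue: 92254241.000; Cyan: 188270105.000.
Minimum at Green.

Green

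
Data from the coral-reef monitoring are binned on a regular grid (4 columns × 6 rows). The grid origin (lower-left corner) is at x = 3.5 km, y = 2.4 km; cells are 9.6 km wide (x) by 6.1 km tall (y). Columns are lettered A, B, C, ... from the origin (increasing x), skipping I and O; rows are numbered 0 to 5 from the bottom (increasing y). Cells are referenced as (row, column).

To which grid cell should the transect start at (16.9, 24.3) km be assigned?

(3, B)

Column index: ⌊(16.9 − 3.5) / 9.6⌋ = ⌊1.396⌋ = 1 → column B
Row offset from origin: ⌊(24.3 − 2.4) / 6.1⌋ = ⌊3.590⌋ = 3 → row 3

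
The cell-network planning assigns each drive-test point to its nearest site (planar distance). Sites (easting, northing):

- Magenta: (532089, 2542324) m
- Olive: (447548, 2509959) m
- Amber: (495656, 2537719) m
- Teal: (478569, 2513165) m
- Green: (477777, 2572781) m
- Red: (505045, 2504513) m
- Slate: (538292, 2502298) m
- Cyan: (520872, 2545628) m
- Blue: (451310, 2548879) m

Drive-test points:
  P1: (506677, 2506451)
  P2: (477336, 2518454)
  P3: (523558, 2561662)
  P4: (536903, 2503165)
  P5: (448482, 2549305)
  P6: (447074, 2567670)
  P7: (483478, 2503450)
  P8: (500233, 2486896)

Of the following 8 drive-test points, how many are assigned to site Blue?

P1 → Red
P2 → Teal
P3 → Cyan
P4 → Slate
P5 → Blue
P6 → Blue
P7 → Teal
P8 → Red
2 of the 8 go to Blue.

2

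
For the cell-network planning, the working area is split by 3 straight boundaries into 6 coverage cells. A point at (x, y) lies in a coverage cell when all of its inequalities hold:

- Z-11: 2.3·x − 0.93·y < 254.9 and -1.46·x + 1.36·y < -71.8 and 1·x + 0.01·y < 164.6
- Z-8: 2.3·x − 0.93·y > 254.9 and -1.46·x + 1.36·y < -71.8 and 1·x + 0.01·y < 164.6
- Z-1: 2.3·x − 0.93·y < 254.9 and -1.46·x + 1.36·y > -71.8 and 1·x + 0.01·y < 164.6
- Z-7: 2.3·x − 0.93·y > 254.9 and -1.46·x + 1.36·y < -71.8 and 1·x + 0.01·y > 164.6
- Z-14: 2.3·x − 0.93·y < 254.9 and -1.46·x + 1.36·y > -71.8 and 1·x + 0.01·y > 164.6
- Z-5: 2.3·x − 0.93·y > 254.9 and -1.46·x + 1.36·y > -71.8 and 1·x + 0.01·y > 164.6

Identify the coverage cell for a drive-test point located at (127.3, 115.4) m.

Z-1

2.3·127.3 − 0.93·115.4 = 185.468, which is < 254.9
-1.46·127.3 + 1.36·115.4 = -28.914, which is > -71.8
1·127.3 + 0.01·115.4 = 128.454, which is < 164.6
This sign pattern matches Z-1.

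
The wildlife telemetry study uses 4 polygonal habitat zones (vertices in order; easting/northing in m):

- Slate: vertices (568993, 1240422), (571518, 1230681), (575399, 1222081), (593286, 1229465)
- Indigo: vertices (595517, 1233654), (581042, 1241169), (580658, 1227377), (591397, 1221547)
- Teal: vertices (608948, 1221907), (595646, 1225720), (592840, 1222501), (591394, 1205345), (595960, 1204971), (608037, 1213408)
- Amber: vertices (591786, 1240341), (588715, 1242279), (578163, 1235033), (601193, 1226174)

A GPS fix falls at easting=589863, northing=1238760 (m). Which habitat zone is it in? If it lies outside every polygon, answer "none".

Amber

Cast a ray rightward from (589863, 1238760). For each polygon, the edges (by vertex number in listed order) whose endpoints lie on opposite sides of northing = 1238760, where each meets that height, and whether that is right or left of the point:
Slate: 1–2 at easting≈569423.8 (left), 4–1 at easting≈572677.9 (left) → 0 crossings.
Indigo: 1–2 at easting≈585682.1 (left), 2–3 at easting≈580974.9 (left) → 0 crossings.
Teal: no edge straddles that height → 0 crossings.
Amber: 2–3 at easting≈583590.5 (left), 4–1 at easting≈592835.8 (right) → 1 crossing.
Only Amber has an odd count, so the point is inside Amber.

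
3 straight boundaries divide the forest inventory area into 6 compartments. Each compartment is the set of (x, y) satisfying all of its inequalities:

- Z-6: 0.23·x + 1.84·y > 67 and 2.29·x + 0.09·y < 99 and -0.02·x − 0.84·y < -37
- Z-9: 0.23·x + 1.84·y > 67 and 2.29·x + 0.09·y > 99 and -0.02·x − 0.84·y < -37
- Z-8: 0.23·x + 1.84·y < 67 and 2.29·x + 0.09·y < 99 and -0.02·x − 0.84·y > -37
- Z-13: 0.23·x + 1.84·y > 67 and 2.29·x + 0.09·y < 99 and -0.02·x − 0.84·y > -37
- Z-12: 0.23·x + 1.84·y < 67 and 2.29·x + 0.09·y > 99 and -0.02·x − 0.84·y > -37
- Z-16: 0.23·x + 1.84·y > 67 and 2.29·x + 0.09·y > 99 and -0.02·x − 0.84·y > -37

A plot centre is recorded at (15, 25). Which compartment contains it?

Z-8

0.23·15 + 1.84·25 = 49.450, which is < 67
2.29·15 + 0.09·25 = 36.600, which is < 99
-0.02·15 − 0.84·25 = -21.300, which is > -37
This sign pattern matches Z-8.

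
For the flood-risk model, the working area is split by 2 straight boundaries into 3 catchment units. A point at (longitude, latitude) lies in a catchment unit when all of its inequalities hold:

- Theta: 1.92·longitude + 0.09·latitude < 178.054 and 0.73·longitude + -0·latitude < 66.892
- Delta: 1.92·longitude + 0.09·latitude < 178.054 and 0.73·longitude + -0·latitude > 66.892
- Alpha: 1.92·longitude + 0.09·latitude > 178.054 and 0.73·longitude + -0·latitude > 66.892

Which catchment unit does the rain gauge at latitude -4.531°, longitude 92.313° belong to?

Delta

1.92·92.313 + 0.09·-4.531 = 176.833, which is < 178.054
0.73·92.313 + -0·-4.531 = 67.388, which is > 66.892
This sign pattern matches Delta.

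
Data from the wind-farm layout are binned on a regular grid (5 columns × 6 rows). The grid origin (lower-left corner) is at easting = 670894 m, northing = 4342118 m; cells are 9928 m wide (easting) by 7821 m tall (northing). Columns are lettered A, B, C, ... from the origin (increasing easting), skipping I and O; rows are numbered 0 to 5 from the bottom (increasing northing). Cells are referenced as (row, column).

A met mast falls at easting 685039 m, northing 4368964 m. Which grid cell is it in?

Column index: ⌊(685039 − 670894) / 9928⌋ = ⌊1.425⌋ = 1 → column B
Row offset from origin: ⌊(4368964 − 4342118) / 7821⌋ = ⌊3.433⌋ = 3 → row 3

(3, B)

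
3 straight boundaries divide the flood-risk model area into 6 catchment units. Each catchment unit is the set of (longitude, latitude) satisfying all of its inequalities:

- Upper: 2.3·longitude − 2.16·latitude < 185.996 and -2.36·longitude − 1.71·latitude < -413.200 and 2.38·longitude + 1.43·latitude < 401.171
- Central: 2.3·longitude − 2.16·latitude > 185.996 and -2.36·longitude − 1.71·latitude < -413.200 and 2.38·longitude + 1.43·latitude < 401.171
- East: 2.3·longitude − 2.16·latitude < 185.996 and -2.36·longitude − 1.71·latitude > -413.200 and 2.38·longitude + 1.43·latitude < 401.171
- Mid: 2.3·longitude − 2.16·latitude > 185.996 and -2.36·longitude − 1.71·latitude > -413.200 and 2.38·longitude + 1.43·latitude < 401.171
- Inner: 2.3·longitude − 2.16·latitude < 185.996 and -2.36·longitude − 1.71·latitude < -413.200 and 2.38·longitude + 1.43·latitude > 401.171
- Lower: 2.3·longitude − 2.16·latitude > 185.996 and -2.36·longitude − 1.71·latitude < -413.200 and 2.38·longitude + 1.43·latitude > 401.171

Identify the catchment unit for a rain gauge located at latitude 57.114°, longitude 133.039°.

2.3·133.039 − 2.16·57.114 = 182.623, which is < 185.996
-2.36·133.039 − 1.71·57.114 = -411.637, which is > -413.200
2.38·133.039 + 1.43·57.114 = 398.306, which is < 401.171
This sign pattern matches East.

East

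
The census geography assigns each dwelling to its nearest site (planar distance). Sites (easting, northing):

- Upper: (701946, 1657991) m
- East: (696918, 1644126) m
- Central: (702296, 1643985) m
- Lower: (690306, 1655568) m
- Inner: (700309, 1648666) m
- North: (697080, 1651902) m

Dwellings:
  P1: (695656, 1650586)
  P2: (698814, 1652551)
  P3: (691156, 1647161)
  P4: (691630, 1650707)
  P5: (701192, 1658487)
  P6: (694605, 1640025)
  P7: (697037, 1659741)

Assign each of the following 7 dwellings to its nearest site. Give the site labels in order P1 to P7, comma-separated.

P1 → North (d²=3759632.00)
P2 → North (d²=3427957.00)
P3 → East (d²=42411869.00)
P4 → Lower (d²=25382297.00)
P5 → Upper (d²=814532.00)
P6 → East (d²=22168170.00)
P7 → Upper (d²=27160781.00)

North, North, East, Lower, Upper, East, Upper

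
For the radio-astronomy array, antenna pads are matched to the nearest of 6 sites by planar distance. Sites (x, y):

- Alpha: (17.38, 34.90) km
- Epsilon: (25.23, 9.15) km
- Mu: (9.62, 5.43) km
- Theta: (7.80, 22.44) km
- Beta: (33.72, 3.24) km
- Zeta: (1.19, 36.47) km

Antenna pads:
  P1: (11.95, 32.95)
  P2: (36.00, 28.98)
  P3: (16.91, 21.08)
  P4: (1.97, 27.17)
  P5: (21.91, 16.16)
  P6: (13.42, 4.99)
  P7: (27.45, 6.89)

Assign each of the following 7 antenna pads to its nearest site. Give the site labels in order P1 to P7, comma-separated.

P1 → Alpha (d²=33.29)
P2 → Alpha (d²=381.75)
P3 → Theta (d²=84.84)
P4 → Theta (d²=56.36)
P5 → Epsilon (d²=60.16)
P6 → Mu (d²=14.63)
P7 → Epsilon (d²=10.04)

Alpha, Alpha, Theta, Theta, Epsilon, Mu, Epsilon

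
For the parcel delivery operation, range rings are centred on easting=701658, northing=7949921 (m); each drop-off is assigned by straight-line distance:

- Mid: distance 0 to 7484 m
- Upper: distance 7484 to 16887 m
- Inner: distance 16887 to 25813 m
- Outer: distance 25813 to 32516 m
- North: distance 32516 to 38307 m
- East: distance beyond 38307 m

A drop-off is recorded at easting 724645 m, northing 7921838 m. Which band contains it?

North

Distance = √((724645−701658)² + (7921838−7949921)²) = √(528402169.000 + 788654889.000) = 36291.281 m.
32516 ≤ 36291.281 < 38307 → North.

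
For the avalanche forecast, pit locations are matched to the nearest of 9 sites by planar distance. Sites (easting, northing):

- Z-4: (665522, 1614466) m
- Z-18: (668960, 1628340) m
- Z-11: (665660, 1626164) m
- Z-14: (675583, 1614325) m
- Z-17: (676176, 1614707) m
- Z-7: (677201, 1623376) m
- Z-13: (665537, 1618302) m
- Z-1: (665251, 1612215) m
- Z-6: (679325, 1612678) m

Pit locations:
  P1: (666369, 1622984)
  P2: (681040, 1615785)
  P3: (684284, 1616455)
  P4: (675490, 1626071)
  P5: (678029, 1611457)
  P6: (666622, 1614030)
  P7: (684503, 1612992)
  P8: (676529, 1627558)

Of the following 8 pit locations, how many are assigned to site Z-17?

P1 → Z-11
P2 → Z-6
P3 → Z-6
P4 → Z-7
P5 → Z-6
P6 → Z-4
P7 → Z-6
P8 → Z-7
0 of the 8 go to Z-17.

0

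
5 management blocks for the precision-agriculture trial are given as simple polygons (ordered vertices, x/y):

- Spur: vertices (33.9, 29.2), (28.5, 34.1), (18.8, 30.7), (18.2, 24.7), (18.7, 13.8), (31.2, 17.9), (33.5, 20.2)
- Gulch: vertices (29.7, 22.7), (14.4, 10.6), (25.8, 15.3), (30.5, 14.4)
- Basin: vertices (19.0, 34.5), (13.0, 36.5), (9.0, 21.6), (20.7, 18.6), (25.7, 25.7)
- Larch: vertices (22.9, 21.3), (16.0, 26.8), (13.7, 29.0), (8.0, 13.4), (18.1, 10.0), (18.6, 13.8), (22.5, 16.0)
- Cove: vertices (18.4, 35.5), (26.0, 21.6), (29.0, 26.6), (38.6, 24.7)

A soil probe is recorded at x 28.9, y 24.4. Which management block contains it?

Cast a ray rightward from (28.9, 24.4). For each polygon, the edges (by vertex number in listed order) whose endpoints lie on opposite sides of y = 24.4, where each meets that height, and whether that is right or left of the point:
Spur: 4–5 at x≈18.21 (left), 7–1 at x≈33.69 (right) → 1 crossing.
Gulch: no edge straddles that height → 0 crossings.
Basin: 2–3 at x≈9.75 (left), 4–5 at x≈24.78 (left) → 0 crossings.
Larch: 1–2 at x≈19.01 (left), 3–4 at x≈12.02 (left) → 0 crossings.
Cove: 1–2 at x≈24.47 (left), 2–3 at x≈27.68 (left) → 0 crossings.
Only Spur has an odd count, so the point is inside Spur.

Spur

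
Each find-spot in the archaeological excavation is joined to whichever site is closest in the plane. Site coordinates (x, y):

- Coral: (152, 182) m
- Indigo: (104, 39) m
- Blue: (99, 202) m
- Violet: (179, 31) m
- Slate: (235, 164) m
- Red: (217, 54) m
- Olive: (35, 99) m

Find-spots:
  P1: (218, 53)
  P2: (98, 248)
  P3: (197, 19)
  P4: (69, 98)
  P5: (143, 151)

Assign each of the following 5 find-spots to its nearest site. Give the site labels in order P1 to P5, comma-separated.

P1 → Red (d²=2.00)
P2 → Blue (d²=2117.00)
P3 → Violet (d²=468.00)
P4 → Olive (d²=1157.00)
P5 → Coral (d²=1042.00)

Red, Blue, Violet, Olive, Coral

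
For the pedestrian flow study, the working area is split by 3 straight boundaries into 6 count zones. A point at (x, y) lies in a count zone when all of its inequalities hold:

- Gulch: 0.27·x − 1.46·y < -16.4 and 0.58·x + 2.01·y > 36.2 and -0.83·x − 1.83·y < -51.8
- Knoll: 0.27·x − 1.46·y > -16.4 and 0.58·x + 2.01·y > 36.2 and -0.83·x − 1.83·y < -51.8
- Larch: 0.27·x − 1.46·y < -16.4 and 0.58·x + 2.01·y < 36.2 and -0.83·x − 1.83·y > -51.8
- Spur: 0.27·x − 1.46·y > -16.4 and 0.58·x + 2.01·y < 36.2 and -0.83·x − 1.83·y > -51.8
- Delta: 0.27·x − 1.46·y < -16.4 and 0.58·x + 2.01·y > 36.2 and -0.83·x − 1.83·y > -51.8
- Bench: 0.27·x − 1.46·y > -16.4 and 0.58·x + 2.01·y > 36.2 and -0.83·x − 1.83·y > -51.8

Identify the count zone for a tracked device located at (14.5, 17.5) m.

0.27·14.5 − 1.46·17.5 = -21.635, which is < -16.4
0.58·14.5 + 2.01·17.5 = 43.585, which is > 36.2
-0.83·14.5 − 1.83·17.5 = -44.060, which is > -51.8
This sign pattern matches Delta.

Delta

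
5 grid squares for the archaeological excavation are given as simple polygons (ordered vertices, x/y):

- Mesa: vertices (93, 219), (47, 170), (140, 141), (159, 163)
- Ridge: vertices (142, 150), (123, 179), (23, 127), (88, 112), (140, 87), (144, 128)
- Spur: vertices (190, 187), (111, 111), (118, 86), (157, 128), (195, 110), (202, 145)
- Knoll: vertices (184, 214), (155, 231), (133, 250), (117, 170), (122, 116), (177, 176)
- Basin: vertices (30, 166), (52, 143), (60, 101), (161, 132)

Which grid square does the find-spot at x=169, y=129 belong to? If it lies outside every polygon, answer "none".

Cast a ray rightward from (169, 129). For each polygon, the edges (by vertex number in listed order) whose endpoints lie on opposite sides of y = 129, where each meets that height, and whether that is right or left of the point:
Mesa: no edge straddles that height → 0 crossings.
Ridge: 2–3 at x≈26.8 (left), 6–1 at x≈143.9 (left) → 0 crossings.
Spur: 1–2 at x≈129.7 (left), 5–6 at x≈198.8 (right) → 1 crossing.
Knoll: 4–5 at x≈120.8 (left), 5–6 at x≈133.9 (left) → 0 crossings.
Basin: 2–3 at x≈54.7 (left), 3–4 at x≈151.2 (left) → 0 crossings.
Only Spur has an odd count, so the point is inside Spur.

Spur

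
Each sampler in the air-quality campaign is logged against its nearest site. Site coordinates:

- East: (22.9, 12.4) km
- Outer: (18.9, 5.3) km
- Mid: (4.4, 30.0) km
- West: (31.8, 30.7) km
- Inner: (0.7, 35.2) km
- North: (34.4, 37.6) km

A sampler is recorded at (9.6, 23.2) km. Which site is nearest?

Mid

Squared distances to each site:
East: 293.530; Outer: 406.900; Mid: 73.280; West: 549.090; Inner: 223.210; North: 822.400.
Minimum at Mid.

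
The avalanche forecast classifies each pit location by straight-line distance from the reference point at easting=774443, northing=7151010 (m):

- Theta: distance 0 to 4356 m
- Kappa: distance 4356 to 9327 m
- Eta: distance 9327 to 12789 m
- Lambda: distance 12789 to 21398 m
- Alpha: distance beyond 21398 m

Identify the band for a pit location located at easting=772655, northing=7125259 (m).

Distance = √((772655−774443)² + (7125259−7151010)²) = √(3196944.000 + 663114001.000) = 25813.000 m.
21398 ≤ 25813.000 < ∞ → Alpha.

Alpha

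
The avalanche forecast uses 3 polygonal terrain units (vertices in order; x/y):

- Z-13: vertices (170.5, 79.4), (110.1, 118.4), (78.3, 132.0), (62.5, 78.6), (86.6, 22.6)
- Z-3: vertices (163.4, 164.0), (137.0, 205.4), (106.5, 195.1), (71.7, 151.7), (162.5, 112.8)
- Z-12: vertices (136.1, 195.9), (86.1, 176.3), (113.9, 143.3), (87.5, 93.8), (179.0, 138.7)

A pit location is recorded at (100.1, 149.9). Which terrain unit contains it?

Cast a ray rightward from (100.1, 149.9). For each polygon, the edges (by vertex number in listed order) whose endpoints lie on opposite sides of y = 149.9, where each meets that height, and whether that is right or left of the point:
Z-13: no edge straddles that height → 0 crossings.
Z-3: 4–5 at x≈75.90 (left), 5–1 at x≈163.15 (right) → 1 crossing.
Z-12: 2–3 at x≈108.34 (right), 5–1 at x≈170.60 (right) → 2 crossings.
Only Z-3 has an odd count, so the point is inside Z-3.

Z-3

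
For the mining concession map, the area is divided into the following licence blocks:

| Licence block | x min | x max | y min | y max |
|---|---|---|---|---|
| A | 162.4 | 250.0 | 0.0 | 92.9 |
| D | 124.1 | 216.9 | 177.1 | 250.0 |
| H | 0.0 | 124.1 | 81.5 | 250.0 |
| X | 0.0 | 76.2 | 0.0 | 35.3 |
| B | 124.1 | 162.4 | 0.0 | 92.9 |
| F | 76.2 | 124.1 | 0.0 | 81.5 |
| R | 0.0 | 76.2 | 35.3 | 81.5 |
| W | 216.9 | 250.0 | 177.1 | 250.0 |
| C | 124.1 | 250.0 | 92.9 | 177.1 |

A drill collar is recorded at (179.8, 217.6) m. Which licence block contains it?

D

The point has x = 179.8 and y = 217.6.
Only D satisfies 124.1 ≤ x ≤ 216.9 and 177.1 ≤ y ≤ 250.0.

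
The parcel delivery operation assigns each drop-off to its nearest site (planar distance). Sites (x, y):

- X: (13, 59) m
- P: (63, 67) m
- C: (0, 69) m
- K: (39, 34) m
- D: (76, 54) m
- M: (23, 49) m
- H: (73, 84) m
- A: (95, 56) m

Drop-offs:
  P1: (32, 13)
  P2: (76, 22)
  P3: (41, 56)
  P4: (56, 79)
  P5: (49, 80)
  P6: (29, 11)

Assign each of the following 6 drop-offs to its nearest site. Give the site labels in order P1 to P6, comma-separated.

K, D, M, P, P, K

P1 → K (d²=490.00)
P2 → D (d²=1024.00)
P3 → M (d²=373.00)
P4 → P (d²=193.00)
P5 → P (d²=365.00)
P6 → K (d²=629.00)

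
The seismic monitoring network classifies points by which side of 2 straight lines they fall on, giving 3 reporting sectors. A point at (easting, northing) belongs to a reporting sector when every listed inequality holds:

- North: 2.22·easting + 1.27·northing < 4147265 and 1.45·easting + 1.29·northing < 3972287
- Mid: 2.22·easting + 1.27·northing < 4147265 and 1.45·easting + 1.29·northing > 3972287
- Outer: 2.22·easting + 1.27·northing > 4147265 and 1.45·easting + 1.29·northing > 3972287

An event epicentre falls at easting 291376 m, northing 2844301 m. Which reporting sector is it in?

2.22·291376 + 1.27·2844301 = 4259116.990, which is > 4147265
1.45·291376 + 1.29·2844301 = 4091643.490, which is > 3972287
This sign pattern matches Outer.

Outer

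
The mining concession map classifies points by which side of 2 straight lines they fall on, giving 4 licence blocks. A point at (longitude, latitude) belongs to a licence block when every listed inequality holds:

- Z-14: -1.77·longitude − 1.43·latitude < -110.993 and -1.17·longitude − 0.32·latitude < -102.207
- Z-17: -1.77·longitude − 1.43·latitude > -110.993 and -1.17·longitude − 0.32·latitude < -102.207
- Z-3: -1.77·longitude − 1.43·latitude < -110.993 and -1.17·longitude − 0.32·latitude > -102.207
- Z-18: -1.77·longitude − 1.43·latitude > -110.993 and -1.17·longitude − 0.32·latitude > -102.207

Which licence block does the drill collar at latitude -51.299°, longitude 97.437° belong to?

Z-18

-1.77·97.437 − 1.43·-51.299 = -99.106, which is > -110.993
-1.17·97.437 − 0.32·-51.299 = -97.586, which is > -102.207
This sign pattern matches Z-18.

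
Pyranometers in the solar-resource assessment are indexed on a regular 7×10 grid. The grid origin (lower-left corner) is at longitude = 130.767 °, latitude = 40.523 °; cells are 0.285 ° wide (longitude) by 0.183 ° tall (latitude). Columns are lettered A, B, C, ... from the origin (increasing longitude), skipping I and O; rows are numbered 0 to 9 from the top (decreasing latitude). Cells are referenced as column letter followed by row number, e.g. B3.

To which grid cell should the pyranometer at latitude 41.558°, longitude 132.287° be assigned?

Column index: ⌊(132.287 − 130.767) / 0.285⌋ = ⌊5.333⌋ = 5 → column F
Row offset from origin: ⌊(41.558 − 40.523) / 0.183⌋ = ⌊5.656⌋ = 5 → row 4 (counted from top)

F4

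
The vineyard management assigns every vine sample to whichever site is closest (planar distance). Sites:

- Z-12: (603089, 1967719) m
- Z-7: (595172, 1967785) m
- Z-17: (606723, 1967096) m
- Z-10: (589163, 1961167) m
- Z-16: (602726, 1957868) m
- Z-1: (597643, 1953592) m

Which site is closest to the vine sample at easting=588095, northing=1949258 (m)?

Squared distances to each site:
Z-12: 565628557.000; Z-7: 393333658.000; Z-17: 665196628.000; Z-10: 142964905.000; Z-16: 288198261.000; Z-1: 109947860.000.
Minimum at Z-1.

Z-1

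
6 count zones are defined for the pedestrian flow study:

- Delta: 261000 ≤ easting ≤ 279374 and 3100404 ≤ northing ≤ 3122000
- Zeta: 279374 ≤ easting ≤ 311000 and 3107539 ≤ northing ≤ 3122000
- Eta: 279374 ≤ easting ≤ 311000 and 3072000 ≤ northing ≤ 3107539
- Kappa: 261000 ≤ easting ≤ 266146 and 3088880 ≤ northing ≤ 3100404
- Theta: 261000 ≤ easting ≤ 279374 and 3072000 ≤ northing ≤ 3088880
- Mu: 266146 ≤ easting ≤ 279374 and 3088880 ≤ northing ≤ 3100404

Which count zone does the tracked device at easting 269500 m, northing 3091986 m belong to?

Mu

The point has easting = 269500 and northing = 3091986.
Only Mu satisfies 266146 ≤ easting ≤ 279374 and 3088880 ≤ northing ≤ 3100404.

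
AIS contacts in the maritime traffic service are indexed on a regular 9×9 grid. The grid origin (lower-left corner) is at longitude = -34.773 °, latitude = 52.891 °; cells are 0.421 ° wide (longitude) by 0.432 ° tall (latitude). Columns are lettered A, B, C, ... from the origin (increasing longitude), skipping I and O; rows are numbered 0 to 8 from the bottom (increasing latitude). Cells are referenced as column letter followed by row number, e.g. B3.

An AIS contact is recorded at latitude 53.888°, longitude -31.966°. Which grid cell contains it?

Column index: ⌊(-31.966 − -34.773) / 0.421⌋ = ⌊6.667⌋ = 6 → column G
Row offset from origin: ⌊(53.888 − 52.891) / 0.432⌋ = ⌊2.308⌋ = 2 → row 2

G2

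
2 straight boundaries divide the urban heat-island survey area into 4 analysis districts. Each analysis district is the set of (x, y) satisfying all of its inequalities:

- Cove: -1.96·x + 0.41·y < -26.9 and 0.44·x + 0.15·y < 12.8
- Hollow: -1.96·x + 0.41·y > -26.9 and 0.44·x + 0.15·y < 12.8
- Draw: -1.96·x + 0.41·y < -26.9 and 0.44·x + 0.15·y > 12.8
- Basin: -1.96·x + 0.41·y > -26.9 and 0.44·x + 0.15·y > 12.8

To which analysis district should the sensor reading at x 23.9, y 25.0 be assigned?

Draw

-1.96·23.9 + 0.41·25.0 = -36.594, which is < -26.9
0.44·23.9 + 0.15·25.0 = 14.266, which is > 12.8
This sign pattern matches Draw.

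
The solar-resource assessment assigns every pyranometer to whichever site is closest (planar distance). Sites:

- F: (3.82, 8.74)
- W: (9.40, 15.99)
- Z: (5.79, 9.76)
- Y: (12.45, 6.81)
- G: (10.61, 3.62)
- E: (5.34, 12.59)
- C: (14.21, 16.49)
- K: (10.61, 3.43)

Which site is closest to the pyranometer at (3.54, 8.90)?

F

Squared distances to each site:
F: 0.104; W: 84.608; Z: 5.802; Y: 83.756; G: 77.863; E: 16.856; C: 171.457; K: 79.906.
Minimum at F.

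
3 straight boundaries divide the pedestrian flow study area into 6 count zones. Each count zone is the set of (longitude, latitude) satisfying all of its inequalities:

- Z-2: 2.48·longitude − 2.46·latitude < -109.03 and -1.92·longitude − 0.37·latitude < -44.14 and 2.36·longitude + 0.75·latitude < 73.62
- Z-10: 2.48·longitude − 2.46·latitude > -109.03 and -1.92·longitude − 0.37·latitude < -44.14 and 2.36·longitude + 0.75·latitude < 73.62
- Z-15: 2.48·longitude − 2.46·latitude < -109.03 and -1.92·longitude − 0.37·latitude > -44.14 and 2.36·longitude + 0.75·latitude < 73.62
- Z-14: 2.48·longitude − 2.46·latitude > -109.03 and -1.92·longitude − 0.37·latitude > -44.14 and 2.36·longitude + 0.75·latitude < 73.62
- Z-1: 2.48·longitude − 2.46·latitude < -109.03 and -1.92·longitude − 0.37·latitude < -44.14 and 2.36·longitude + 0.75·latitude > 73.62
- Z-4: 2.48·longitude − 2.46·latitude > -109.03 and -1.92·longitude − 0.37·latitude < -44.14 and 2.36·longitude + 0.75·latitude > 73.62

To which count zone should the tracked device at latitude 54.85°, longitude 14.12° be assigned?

Z-4

2.48·14.12 − 2.46·54.85 = -99.913, which is > -109.03
-1.92·14.12 − 0.37·54.85 = -47.405, which is < -44.14
2.36·14.12 + 0.75·54.85 = 74.461, which is > 73.62
This sign pattern matches Z-4.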